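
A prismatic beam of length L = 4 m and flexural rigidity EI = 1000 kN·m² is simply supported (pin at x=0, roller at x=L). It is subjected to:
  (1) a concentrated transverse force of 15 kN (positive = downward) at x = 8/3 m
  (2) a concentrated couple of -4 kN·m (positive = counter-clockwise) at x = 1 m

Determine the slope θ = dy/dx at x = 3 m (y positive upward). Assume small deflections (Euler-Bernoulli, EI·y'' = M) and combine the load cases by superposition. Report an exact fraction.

θ(3) = 31/2700 rad

Load 1 — point force P=15 kN at a=8/3 m (b=L-a=4/3):
  θ_1 = -Pa(2L²-6Lx+3x²+a²)/(6LEI)  [x>a] = -15·(8/3)·(2·4²-6·4·3+3·3²+(8/3)²)/(6·4·1000) = 53/5400 rad
Load 2 — applied couple M₀=-4 kN·m at a=1 m (b=L-a=3):
  θ_2 = (M₀x²/(2L)-M₀(x-a)+C₁)/EI  [x>a] with C₁=M₀(3b²-L²)/(6L)=-11/6 = ((-4)·3²/(2·4)-(-4)·(3-1)+(-11/6))/1000 = 1/600 rad
Superposition: θ = Σ θ_i = 31/2700 rad ≈ 0.011481 rad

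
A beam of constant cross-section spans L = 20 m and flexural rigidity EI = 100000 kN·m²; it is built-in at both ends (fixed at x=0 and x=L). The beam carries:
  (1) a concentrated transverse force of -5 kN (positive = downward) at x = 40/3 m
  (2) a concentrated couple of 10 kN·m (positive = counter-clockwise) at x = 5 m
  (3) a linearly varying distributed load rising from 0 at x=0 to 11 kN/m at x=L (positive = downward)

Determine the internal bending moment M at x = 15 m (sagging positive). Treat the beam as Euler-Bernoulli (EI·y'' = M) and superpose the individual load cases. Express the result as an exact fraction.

Load 1 — point force P=-5 kN at a=40/3 m (b=L-a=20/3):
  M_1 = Pa²(a+3b)(L-x)/L³ - Pa²b/L²  [x>a] = (-5)·(40/3)²·((40/3)+3·(20/3))·(20-15)/20³ - (-5)·(40/3)²·(20/3)/20² = -100/27 kN·m
Load 2 — applied couple M₀=10 kN·m at a=5 m (b=L-a=15):
  M_2 = R_Ax - M_A - M₀  [x>a] with R_A=9/16, M_A=-15/8 = (9/16)·15 - (-15/8) - 10 = 5/16 kN·m
Load 3 — triangular load w₀=11 kN/m (0→w₀ over full span):
  M_3 = 3w₀Lx/20 - w₀L²/30 - w₀x³/(6L) = 3·11·20·15/20 - 11·20²/30 - 11·15³/(6·20) = 935/24 kN·m
Superposition: M = Σ M_i = 15365/432 kN·m ≈ 35.567130 kN·m

M(15) = 15365/432 kN·m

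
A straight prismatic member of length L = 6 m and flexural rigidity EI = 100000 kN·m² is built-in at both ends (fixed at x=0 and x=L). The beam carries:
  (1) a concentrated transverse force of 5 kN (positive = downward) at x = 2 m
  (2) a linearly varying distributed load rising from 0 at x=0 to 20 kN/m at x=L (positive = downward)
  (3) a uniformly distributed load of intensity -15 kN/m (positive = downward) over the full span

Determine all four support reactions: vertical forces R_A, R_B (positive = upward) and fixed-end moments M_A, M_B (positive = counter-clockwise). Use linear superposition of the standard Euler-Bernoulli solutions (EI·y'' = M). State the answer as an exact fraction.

Load 1 — point force P=5 kN at a=2 m (b=L-a=4):
  R_A = Pb²(3a+b)/L³ = 5·4²·(3·2+4)/6³ = 100/27 kN
  M_A = Pab²/L² = 5·2·4²/6² = 40/9 kN·m
  R_B = Pa²(a+3b)/L³ = 5·2²·(2+3·4)/6³ = 35/27 kN
  M_B = -Pa²b/L² = -5·2²·4/6² = -20/9 kN·m
Load 2 — triangular load w₀=20 kN/m (0→w₀ over full span):
  R_A = 3w₀L/20 = 3·20·6/20 = 18 kN
  M_A = w₀L²/30 = 20·6²/30 = 24 kN·m
  R_B = 7w₀L/20 = 7·20·6/20 = 42 kN
  M_B = -w₀L²/20 = -20·6²/20 = -36 kN·m
Load 3 — uniform load w=-15 kN/m over full span:
  R_A = wL/2 = (-15)·6/2 = -45 kN
  M_A = wL²/12 = (-15)·6²/12 = -45 kN·m
  R_B = wL/2 = (-15)·6/2 = -45 kN
  M_B = -wL²/12 = -(-15)·6²/12 = 45 kN·m
Superposition: R_A = -629/27 kN, M_A = -149/9 kN·m, R_B = -46/27 kN, M_B = 61/9 kN·m

R_A = -629/27 kN, M_A = -149/9 kN·m, R_B = -46/27 kN, M_B = 61/9 kN·m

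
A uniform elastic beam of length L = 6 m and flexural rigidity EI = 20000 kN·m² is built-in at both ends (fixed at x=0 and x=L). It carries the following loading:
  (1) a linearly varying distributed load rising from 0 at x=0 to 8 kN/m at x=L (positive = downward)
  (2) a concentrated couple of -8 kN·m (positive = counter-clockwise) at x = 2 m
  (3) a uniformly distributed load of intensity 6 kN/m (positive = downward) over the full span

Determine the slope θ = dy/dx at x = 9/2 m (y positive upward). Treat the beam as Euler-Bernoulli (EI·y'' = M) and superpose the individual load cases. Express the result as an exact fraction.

θ(9/2) = 3047/3200000 rad

Load 1 — triangular load w₀=8 kN/m (0→w₀ over full span):
  θ_1 = -w₀(2x(L-x)(L-2x)(x+2L)+x²(L-x)²)/(120LEI) = -8·(2·(9/2)·(6-(9/2))·(6-2·(9/2))·((9/2)+2·6)+(9/2)²·(6-(9/2))²)/(120·6·20000) = 1107/3200000 rad
Load 2 — applied couple M₀=-8 kN·m at a=2 m (b=L-a=4):
  θ_2 = (R_Ax²/2 - M_Ax - M₀(x-a))/EI  [x>a] with R_A=-16/9, M_A=0 = ((-16/9)·(9/2)²/2 - 0·(9/2) - (-8)·((9/2)-2))/20000 = 1/10000 rad
Load 3 — uniform load w=6 kN/m over full span:
  θ_3 = -wx(L-x)(L-2x)/(12EI) = -6·(9/2)·(6-(9/2))·(6-2·(9/2))/(12·20000) = 81/160000 rad
Superposition: θ = Σ θ_i = 3047/3200000 rad ≈ 0.000952 rad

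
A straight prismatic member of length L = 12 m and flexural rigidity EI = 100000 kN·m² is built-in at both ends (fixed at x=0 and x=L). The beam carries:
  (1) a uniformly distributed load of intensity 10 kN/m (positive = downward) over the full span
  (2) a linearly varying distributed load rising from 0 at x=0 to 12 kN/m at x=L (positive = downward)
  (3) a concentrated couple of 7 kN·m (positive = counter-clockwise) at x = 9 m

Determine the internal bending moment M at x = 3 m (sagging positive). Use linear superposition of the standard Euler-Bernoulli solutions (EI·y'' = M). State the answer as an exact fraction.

Load 1 — uniform load w=10 kN/m over full span:
  M_1 = wLx/2 - wL²/12 - wx²/2 = 10·12·3/2 - 10·12²/12 - 10·3²/2 = 15 kN·m
Load 2 — triangular load w₀=12 kN/m (0→w₀ over full span):
  M_2 = 3w₀Lx/20 - w₀L²/30 - w₀x³/(6L) = 3·12·12·3/20 - 12·12²/30 - 12·3³/(6·12) = 27/10 kN·m
Load 3 — applied couple M₀=7 kN·m at a=9 m (b=L-a=3):
  M_3 = R_Ax - M_A  [x≤a] with R_A=21/32, M_A=35/16 = (21/32)·3 - (35/16) = -7/32 kN·m
Superposition: M = Σ M_i = 2797/160 kN·m ≈ 17.481250 kN·m

M(3) = 2797/160 kN·m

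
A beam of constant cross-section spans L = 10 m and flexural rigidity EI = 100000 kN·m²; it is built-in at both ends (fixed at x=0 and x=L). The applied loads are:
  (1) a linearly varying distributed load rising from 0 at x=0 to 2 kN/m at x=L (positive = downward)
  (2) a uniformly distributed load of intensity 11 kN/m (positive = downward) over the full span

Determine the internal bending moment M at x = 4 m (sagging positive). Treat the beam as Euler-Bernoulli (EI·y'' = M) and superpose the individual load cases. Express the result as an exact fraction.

Load 1 — triangular load w₀=2 kN/m (0→w₀ over full span):
  M_1 = 3w₀Lx/20 - w₀L²/30 - w₀x³/(6L) = 3·2·10·4/20 - 2·10²/30 - 2·4³/(6·10) = 16/5 kN·m
Load 2 — uniform load w=11 kN/m over full span:
  M_2 = wLx/2 - wL²/12 - wx²/2 = 11·10·4/2 - 11·10²/12 - 11·4²/2 = 121/3 kN·m
Superposition: M = Σ M_i = 653/15 kN·m ≈ 43.533333 kN·m

M(4) = 653/15 kN·m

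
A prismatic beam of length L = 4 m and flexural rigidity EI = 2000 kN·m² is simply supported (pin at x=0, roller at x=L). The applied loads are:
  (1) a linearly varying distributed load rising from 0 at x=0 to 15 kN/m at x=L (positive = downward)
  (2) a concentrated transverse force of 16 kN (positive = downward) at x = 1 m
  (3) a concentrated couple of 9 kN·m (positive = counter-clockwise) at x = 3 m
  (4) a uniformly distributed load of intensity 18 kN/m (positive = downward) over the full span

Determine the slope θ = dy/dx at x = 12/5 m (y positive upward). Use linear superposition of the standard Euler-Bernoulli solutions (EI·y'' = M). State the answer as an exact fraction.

Load 1 — triangular load w₀=15 kN/m (0→w₀ over full span):
  θ_1 = -w₀(7L⁴-30L²x²+15x⁴)/(360LEI) = -15·(7·4⁴-30·4²·(12/5)²+15·(12/5)⁴)/(360·4·2000) = 116/46875 rad
Load 2 — point force P=16 kN at a=1 m (b=L-a=3):
  θ_2 = -Pa(2L²-6Lx+3x²+a²)/(6LEI)  [x>a] = -16·1·(2·4²-6·4·(12/5)+3·(12/5)²+1²)/(6·4·2000) = 61/25000 rad
Load 3 — applied couple M₀=9 kN·m at a=3 m (b=L-a=1):
  θ_3 = (M₀x²/(2L)+C₁)/EI  [x≤a] with C₁=M₀(3b²-L²)/(6L)=-39/8 = (9·(12/5)²/(2·4)+(-39/8))/2000 = 321/400000 rad
Load 4 — uniform load w=18 kN/m over full span:
  θ_4 = -w(L³-6Lx²+4x³)/(24EI) = -18·(4³-6·4·(12/5)²+4·(12/5)³)/(24·2000) = 111/15625 rad
Superposition: θ = Σ θ_i = 76927/6000000 rad ≈ 0.012821 rad

θ(12/5) = 76927/6000000 rad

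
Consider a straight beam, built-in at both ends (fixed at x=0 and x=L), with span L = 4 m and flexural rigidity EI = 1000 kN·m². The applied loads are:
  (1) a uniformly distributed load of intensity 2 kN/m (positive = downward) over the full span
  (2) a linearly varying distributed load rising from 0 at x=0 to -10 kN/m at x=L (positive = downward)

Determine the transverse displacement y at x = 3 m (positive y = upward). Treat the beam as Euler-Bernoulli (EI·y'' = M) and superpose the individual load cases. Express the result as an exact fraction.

y(3) = 21/16000 m

Load 1 — uniform load w=2 kN/m over full span:
  y_1 = -wx²(L-x)²/(24EI) = -2·3²·(4-3)²/(24·1000) = -3/4000 m
Load 2 — triangular load w₀=-10 kN/m (0→w₀ over full span):
  y_2 = -w₀x²(L-x)²(x+2L)/(120LEI) = -(-10)·3²·(4-3)²·(3+2·4)/(120·4·1000) = 33/16000 m
Superposition: y = Σ y_i = 21/16000 m ≈ 0.001313 m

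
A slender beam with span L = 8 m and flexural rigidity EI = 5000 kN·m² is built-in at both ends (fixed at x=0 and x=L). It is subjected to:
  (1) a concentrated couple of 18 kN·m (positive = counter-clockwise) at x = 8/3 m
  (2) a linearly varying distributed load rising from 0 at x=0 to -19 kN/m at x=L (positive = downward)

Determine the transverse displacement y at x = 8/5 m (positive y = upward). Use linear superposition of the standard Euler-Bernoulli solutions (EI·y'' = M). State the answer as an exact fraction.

Load 1 — applied couple M₀=18 kN·m at a=8/3 m (b=L-a=16/3):
  y_1 = (R_Ax³/6 - M_Ax²/2)/EI  [x≤a] with R_A=3, M_A=0 = (3·(8/5)³/6 - 0·(8/5)²/2)/5000 = 32/78125 m
Load 2 — triangular load w₀=-19 kN/m (0→w₀ over full span):
  y_2 = -w₀x²(L-x)²(x+2L)/(120LEI) = -(-19)·(8/5)²·(8-(8/5))²·((8/5)+2·8)/(120·8·5000) = 214016/29296875 m
Superposition: y = Σ y_i = 226016/29296875 m ≈ 0.007715 m

y(8/5) = 226016/29296875 m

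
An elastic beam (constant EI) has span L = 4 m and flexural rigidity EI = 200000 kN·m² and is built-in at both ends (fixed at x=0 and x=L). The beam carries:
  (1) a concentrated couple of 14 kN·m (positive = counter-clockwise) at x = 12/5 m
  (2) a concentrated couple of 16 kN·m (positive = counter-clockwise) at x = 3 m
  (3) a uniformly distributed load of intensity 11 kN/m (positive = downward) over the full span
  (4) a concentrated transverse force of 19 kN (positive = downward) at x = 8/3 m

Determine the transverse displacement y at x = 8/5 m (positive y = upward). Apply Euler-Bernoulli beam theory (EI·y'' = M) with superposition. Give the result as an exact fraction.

y(8/5) = -128329/1582031250 m

Load 1 — applied couple M₀=14 kN·m at a=12/5 m (b=L-a=8/5):
  y_1 = (R_Ax³/6 - M_Ax²/2)/EI  [x≤a] with R_A=126/25, M_A=112/25 = ((126/25)·(8/5)³/6 - (112/25)·(8/5)²/2)/200000 = -112/9765625 m
Load 2 — applied couple M₀=16 kN·m at a=3 m (b=L-a=1):
  y_2 = (R_Ax³/6 - M_Ax²/2)/EI  [x≤a] with R_A=9/2, M_A=5 = ((9/2)·(8/5)³/6 - 5·(8/5)²/2)/200000 = -13/781250 m
Load 3 — uniform load w=11 kN/m over full span:
  y_3 = -wx²(L-x)²/(24EI) = -11·(8/5)²·(4-(8/5))²/(24·200000) = -66/1953125 m
Load 4 — point force P=19 kN at a=8/3 m (b=L-a=4/3):
  y_4 = -Pb²x²(3aL-(3a+b)x)/(6L³EI)  [x≤a] = -19·(4/3)²·(8/5)²·(3·(8/3)·4-(3·(8/3)+(4/3))·(8/5))/(6·4³·200000) = -608/31640625 m
Superposition: y = Σ y_i = -128329/1582031250 m ≈ -0.000081 m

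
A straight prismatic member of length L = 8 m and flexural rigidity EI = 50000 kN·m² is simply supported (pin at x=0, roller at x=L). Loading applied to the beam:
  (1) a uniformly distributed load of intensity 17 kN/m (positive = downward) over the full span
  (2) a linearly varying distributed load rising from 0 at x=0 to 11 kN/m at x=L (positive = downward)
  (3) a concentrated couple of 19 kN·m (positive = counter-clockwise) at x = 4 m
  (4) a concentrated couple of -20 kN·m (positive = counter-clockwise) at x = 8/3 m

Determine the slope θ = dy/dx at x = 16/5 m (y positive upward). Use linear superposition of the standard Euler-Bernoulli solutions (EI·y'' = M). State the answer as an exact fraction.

θ(16/5) = -286819/93750000 rad

Load 1 — uniform load w=17 kN/m over full span:
  θ_1 = -w(L³-6Lx²+4x³)/(24EI) = -17·(8³-6·8·(16/5)²+4·(16/5)³)/(24·50000) = -2516/1171875 rad
Load 2 — triangular load w₀=11 kN/m (0→w₀ over full span):
  θ_2 = -w₀(7L⁴-30L²x²+15x⁴)/(360LEI) = -11·(7·8⁴-30·8²·(16/5)²+15·(16/5)⁴)/(360·8·50000) = -14212/17578125 rad
Load 3 — applied couple M₀=19 kN·m at a=4 m (b=L-a=4):
  θ_3 = (M₀x²/(2L)+C₁)/EI  [x≤a] with C₁=M₀(3b²-L²)/(6L)=-19/3 = (19·(16/5)²/(2·8)+(-19/3))/50000 = 437/3750000 rad
Load 4 — applied couple M₀=-20 kN·m at a=8/3 m (b=L-a=16/3):
  θ_4 = (M₀x²/(2L)-M₀(x-a)+C₁)/EI  [x>a] with C₁=M₀(3b²-L²)/(6L)=-80/9 = ((-20)·(16/5)²/(2·8)-(-20)·((16/5)-(8/3))+(-80/9))/50000 = -31/140625 rad
Superposition: θ = Σ θ_i = -286819/93750000 rad ≈ -0.003059 rad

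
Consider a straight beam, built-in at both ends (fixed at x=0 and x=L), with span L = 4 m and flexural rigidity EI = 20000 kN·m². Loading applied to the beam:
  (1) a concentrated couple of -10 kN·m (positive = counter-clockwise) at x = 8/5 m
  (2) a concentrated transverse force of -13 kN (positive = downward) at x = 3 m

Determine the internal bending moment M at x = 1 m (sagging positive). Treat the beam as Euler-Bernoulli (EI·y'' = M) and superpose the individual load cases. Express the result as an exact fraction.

Load 1 — applied couple M₀=-10 kN·m at a=8/5 m (b=L-a=12/5):
  M_1 = R_Ax - M_A  [x≤a] with R_A=-18/5, M_A=-6/5 = (-18/5)·1 - (-6/5) = -12/5 kN·m
Load 2 — point force P=-13 kN at a=3 m (b=L-a=1):
  M_2 = Pb²(3a+b)x/L³ - Pab²/L²  [x≤a] = (-13)·1²·(3·3+1)·1/4³ - (-13)·3·1²/4² = 13/32 kN·m
Superposition: M = Σ M_i = -319/160 kN·m ≈ -1.993750 kN·m

M(1) = -319/160 kN·m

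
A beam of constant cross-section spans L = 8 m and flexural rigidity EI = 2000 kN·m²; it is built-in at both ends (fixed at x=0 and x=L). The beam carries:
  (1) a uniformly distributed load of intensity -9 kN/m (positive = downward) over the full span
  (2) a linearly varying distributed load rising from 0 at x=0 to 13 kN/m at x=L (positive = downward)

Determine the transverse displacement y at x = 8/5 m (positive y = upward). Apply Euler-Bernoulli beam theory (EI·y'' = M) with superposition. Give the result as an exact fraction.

y(8/5) = 41984/5859375 m

Load 1 — uniform load w=-9 kN/m over full span:
  y_1 = -wx²(L-x)²/(24EI) = -(-9)·(8/5)²·(8-(8/5))²/(24·2000) = 1536/78125 m
Load 2 — triangular load w₀=13 kN/m (0→w₀ over full span):
  y_2 = -w₀x²(L-x)²(x+2L)/(120LEI) = -13·(8/5)²·(8-(8/5))²·((8/5)+2·8)/(120·8·2000) = -73216/5859375 m
Superposition: y = Σ y_i = 41984/5859375 m ≈ 0.007165 m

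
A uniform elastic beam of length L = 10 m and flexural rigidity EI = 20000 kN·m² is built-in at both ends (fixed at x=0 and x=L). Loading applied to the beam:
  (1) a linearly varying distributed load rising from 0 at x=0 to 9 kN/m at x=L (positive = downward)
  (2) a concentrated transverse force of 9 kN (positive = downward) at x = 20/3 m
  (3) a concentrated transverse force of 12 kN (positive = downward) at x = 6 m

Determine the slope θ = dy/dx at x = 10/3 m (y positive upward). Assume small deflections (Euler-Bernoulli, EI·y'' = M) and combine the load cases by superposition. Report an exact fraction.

Load 1 — triangular load w₀=9 kN/m (0→w₀ over full span):
  θ_1 = -w₀(2x(L-x)(L-2x)(x+2L)+x²(L-x)²)/(120LEI) = -9·(2·(10/3)·(10-(10/3))·(10-2·(10/3))·((10/3)+2·10)+(10/3)²·(10-(10/3))²)/(120·10·20000) = -1/675 rad
Load 2 — point force P=9 kN at a=20/3 m (b=L-a=10/3):
  θ_2 = -Pb²x(2aL-(3a+b)x)/(2L³EI)  [x≤a] = -9·(10/3)²·(10/3)·(2·(20/3)·10-(3·(20/3)+(10/3))·(10/3))/(2·10³·20000) = -1/2160 rad
Load 3 — point force P=12 kN at a=6 m (b=L-a=4):
  θ_3 = -Pb²x(2aL-(3a+b)x)/(2L³EI)  [x≤a] = -12·4²·(10/3)·(2·6·10-(3·6+4)·(10/3))/(2·10³·20000) = -7/9375 rad
Superposition: θ = Σ θ_i = -1211/450000 rad ≈ -0.002691 rad

θ(10/3) = -1211/450000 rad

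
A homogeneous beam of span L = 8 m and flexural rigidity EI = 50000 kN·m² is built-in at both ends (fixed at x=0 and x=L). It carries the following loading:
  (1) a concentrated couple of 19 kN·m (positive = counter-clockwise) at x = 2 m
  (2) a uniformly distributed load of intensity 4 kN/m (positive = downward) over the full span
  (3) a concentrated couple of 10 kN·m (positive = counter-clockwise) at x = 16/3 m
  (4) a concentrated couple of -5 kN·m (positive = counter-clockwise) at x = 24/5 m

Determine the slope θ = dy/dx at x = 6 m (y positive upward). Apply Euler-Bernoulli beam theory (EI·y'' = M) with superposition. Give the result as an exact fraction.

Load 1 — applied couple M₀=19 kN·m at a=2 m (b=L-a=6):
  θ_1 = (R_Ax²/2 - M_Ax - M₀(x-a))/EI  [x>a] with R_A=171/64, M_A=-57/16 = ((171/64)·6²/2 - (-57/16)·6 - 19·(6-2))/50000 = -209/1600000 rad
Load 2 — uniform load w=4 kN/m over full span:
  θ_2 = -wx(L-x)(L-2x)/(12EI) = -4·6·(8-6)·(8-2·6)/(12·50000) = 1/3125 rad
Load 3 — applied couple M₀=10 kN·m at a=16/3 m (b=L-a=8/3):
  θ_3 = (R_Ax²/2 - M_Ax - M₀(x-a))/EI  [x>a] with R_A=5/3, M_A=10/3 = ((5/3)·6²/2 - (10/3)·6 - 10·(6-(16/3)))/50000 = 1/15000 rad
Load 4 — applied couple M₀=-5 kN·m at a=24/5 m (b=L-a=16/5):
  θ_4 = (R_Ax²/2 - M_Ax - M₀(x-a))/EI  [x>a] with R_A=-9/10, M_A=-8/5 = ((-9/10)·6²/2 - (-8/5)·6 - (-5)·(6-(24/5)))/50000 = -3/250000 rad
Superposition: θ = Σ θ_i = 5857/24000000 rad ≈ 0.000244 rad

θ(6) = 5857/24000000 rad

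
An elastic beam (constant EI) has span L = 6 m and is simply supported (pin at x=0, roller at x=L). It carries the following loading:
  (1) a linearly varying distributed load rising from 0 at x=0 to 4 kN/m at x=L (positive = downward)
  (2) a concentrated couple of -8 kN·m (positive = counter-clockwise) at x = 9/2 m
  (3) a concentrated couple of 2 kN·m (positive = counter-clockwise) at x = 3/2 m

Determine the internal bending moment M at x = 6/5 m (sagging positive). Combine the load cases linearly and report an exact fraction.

Load 1 — triangular load w₀=4 kN/m (0→w₀ over full span):
  M_1 = w₀Lx/6 - w₀x³/(6L) = 4·6·(6/5)/6 - 4·(6/5)³/(6·6) = 576/125 kN·m
Load 2 — applied couple M₀=-8 kN·m at a=9/2 m (b=L-a=3/2):
  M_2 = M₀x/L  [x≤a] = (-8)·(6/5)/6 = -8/5 kN·m
Load 3 — applied couple M₀=2 kN·m at a=3/2 m (b=L-a=9/2):
  M_3 = M₀x/L  [x≤a] = 2·(6/5)/6 = 2/5 kN·m
Superposition: M = Σ M_i = 426/125 kN·m ≈ 3.408000 kN·m

M(6/5) = 426/125 kN·m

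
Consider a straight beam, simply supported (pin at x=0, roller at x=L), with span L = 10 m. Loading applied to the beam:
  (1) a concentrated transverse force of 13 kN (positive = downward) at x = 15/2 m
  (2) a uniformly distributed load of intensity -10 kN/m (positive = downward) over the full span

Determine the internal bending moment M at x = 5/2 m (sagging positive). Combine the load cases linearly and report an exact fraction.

M(5/2) = -685/8 kN·m

Load 1 — point force P=13 kN at a=15/2 m (b=L-a=5/2):
  M_1 = Pbx/L  [x≤a] = 13·(5/2)·(5/2)/10 = 65/8 kN·m
Load 2 — uniform load w=-10 kN/m over full span:
  M_2 = wx(L-x)/2 = (-10)·(5/2)·(10-(5/2))/2 = -375/4 kN·m
Superposition: M = Σ M_i = -685/8 kN·m ≈ -85.625000 kN·m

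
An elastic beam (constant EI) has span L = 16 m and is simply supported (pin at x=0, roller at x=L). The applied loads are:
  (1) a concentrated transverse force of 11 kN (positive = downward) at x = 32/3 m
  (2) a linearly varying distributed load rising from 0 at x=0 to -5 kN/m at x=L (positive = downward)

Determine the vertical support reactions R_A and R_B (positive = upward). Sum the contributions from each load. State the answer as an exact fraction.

R_A = -29/3 kN, R_B = -58/3 kN

Load 1 — point force P=11 kN at a=32/3 m (b=L-a=16/3):
  R_A = Pb/L = 11·(16/3)/16 = 11/3 kN
  R_B = Pa/L = 11·(32/3)/16 = 22/3 kN
Load 2 — triangular load w₀=-5 kN/m (0→w₀ over full span):
  R_A = w₀L/6 = (-5)·16/6 = -40/3 kN
  R_B = w₀L/3 = (-5)·16/3 = -80/3 kN
Superposition: R_A = -29/3 kN, R_B = -58/3 kN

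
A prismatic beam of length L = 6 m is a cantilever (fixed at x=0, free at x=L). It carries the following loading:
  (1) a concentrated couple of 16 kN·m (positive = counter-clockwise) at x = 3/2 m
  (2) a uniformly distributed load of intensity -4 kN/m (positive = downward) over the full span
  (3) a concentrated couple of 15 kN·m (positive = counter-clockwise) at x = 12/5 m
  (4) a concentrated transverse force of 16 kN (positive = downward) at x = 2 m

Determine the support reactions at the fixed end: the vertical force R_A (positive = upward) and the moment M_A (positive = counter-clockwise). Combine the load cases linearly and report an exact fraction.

R_A = -8 kN, M_A = -71 kN·m

Load 1 — applied couple M₀=16 kN·m at a=3/2 m (b=L-a=9/2):
  R_A = 0 kN
  M_A = -M₀ = -16 kN·m
Load 2 — uniform load w=-4 kN/m over full span:
  R_A = wL = (-4)·6 = -24 kN
  M_A = wL²/2 = (-4)·6²/2 = -72 kN·m
Load 3 — applied couple M₀=15 kN·m at a=12/5 m (b=L-a=18/5):
  R_A = 0 kN
  M_A = -M₀ = -15 kN·m
Load 4 — point force P=16 kN at a=2 m (b=L-a=4):
  R_A = P = 16 kN
  M_A = Pa = 16·2 = 32 kN·m
Superposition: R_A = -8 kN, M_A = -71 kN·m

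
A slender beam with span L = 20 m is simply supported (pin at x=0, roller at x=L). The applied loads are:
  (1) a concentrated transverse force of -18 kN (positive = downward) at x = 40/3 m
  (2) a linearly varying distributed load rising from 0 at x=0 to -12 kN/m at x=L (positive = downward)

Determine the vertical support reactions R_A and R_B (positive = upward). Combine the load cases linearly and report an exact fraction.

R_A = -46 kN, R_B = -92 kN

Load 1 — point force P=-18 kN at a=40/3 m (b=L-a=20/3):
  R_A = Pb/L = (-18)·(20/3)/20 = -6 kN
  R_B = Pa/L = (-18)·(40/3)/20 = -12 kN
Load 2 — triangular load w₀=-12 kN/m (0→w₀ over full span):
  R_A = w₀L/6 = (-12)·20/6 = -40 kN
  R_B = w₀L/3 = (-12)·20/3 = -80 kN
Superposition: R_A = -46 kN, R_B = -92 kN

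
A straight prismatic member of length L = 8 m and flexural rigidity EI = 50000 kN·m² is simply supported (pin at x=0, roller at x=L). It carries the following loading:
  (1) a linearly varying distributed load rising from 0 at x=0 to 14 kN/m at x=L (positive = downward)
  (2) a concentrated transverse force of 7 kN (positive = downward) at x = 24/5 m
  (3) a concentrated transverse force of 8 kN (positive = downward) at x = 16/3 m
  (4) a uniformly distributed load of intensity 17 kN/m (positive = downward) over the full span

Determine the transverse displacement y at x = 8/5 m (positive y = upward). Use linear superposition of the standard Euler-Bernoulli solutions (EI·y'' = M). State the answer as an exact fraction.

Load 1 — triangular load w₀=14 kN/m (0→w₀ over full span):
  y_1 = -w₀x(7L⁴-10L²x²+3x⁴)/(360LEI) = -14·(8/5)·(7·8⁴-10·8²·(8/5)²+3·(8/5)⁴)/(360·8·50000) = -616448/146484375 m
Load 2 — point force P=7 kN at a=24/5 m (b=L-a=16/5):
  y_2 = -Pbx(L²-b²-x²)/(6LEI)  [x≤a] = -7·(16/5)·(8/5)·(8²-(16/5)²-(8/5)²)/(6·8·50000) = -896/1171875 m
Load 3 — point force P=8 kN at a=16/3 m (b=L-a=8/3):
  y_3 = -Pbx(L²-b²-x²)/(6LEI)  [x≤a] = -8·(8/3)·(8/5)·(8²-(8/3)²-(8/5)²)/(6·8·50000) = -24448/31640625 m
Load 4 — uniform load w=17 kN/m over full span:
  y_4 = -wx(L³-2Lx²+x³)/(24EI) = -17·(8/5)·(8³-2·8·(8/5)²+(8/5)³)/(24·50000) = -63104/5859375 m
Superposition: y = Σ y_i = -65319296/3955078125 m ≈ -0.016515 m

y(8/5) = -65319296/3955078125 m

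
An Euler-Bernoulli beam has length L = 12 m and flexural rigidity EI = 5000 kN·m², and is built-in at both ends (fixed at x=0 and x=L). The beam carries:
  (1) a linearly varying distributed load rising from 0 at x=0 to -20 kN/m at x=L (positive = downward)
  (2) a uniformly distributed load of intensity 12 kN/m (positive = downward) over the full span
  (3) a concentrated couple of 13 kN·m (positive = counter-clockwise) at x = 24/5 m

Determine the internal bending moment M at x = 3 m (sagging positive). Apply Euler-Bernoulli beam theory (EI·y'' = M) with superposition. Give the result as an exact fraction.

M(3) = 831/50 kN·m

Load 1 — triangular load w₀=-20 kN/m (0→w₀ over full span):
  M_1 = 3w₀Lx/20 - w₀L²/30 - w₀x³/(6L) = 3·(-20)·12·3/20 - (-20)·12²/30 - (-20)·3³/(6·12) = -9/2 kN·m
Load 2 — uniform load w=12 kN/m over full span:
  M_2 = wLx/2 - wL²/12 - wx²/2 = 12·12·3/2 - 12·12²/12 - 12·3²/2 = 18 kN·m
Load 3 — applied couple M₀=13 kN·m at a=24/5 m (b=L-a=36/5):
  M_3 = R_Ax - M_A  [x≤a] with R_A=39/25, M_A=39/25 = (39/25)·3 - (39/25) = 78/25 kN·m
Superposition: M = Σ M_i = 831/50 kN·m ≈ 16.620000 kN·m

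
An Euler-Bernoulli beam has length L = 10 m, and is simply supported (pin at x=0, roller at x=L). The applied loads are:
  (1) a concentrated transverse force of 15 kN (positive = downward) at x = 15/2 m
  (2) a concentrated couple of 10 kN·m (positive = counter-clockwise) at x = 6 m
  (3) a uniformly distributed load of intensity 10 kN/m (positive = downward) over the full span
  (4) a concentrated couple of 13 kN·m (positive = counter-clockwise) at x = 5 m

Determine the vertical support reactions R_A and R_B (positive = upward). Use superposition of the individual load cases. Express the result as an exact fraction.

R_A = 1121/20 kN, R_B = 1179/20 kN

Load 1 — point force P=15 kN at a=15/2 m (b=L-a=5/2):
  R_A = Pb/L = 15·(5/2)/10 = 15/4 kN
  R_B = Pa/L = 15·(15/2)/10 = 45/4 kN
Load 2 — applied couple M₀=10 kN·m at a=6 m (b=L-a=4):
  R_A = M₀/L = 10/10 = 1 kN
  R_B = -M₀/L = -10/10 = -1 kN
Load 3 — uniform load w=10 kN/m over full span:
  R_A = wL/2 = 10·10/2 = 50 kN
  R_B = wL/2 = 10·10/2 = 50 kN
Load 4 — applied couple M₀=13 kN·m at a=5 m (b=L-a=5):
  R_A = M₀/L = 13/10 kN
  R_B = -M₀/L = -13/10 kN
Superposition: R_A = 1121/20 kN, R_B = 1179/20 kN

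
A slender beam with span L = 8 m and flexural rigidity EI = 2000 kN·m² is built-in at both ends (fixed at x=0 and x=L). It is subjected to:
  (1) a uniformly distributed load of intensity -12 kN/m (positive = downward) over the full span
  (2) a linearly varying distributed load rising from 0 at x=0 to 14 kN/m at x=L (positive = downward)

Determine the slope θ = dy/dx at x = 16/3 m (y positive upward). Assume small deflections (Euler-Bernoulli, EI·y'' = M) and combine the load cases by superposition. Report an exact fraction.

Load 1 — uniform load w=-12 kN/m over full span:
  θ_1 = -wx(L-x)(L-2x)/(12EI) = -(-12)·(16/3)·(8-(16/3))·(8-2·(16/3))/(12·2000) = -64/3375 rad
Load 2 — triangular load w₀=14 kN/m (0→w₀ over full span):
  θ_2 = -w₀(2x(L-x)(L-2x)(x+2L)+x²(L-x)²)/(120LEI) = -14·(2·(16/3)·(8-(16/3))·(8-2·(16/3))·((16/3)+2·8)+(16/3)²·(8-(16/3))²)/(120·8·2000) = 1568/151875 rad
Superposition: θ = Σ θ_i = -1312/151875 rad ≈ -0.008639 rad

θ(16/3) = -1312/151875 rad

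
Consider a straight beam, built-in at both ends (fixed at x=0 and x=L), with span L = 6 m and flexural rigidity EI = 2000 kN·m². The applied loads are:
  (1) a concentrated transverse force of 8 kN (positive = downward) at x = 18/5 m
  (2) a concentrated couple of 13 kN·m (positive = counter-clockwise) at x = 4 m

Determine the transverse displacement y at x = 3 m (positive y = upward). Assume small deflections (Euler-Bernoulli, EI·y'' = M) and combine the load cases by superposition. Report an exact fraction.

Load 1 — point force P=8 kN at a=18/5 m (b=L-a=12/5):
  y_1 = -Pb²x²(3aL-(3a+b)x)/(6L³EI)  [x≤a] = -8·(12/5)²·3²·(3·(18/5)·6-(3·(18/5)+(12/5))·3)/(6·6³·2000) = -63/15625 m
Load 2 — applied couple M₀=13 kN·m at a=4 m (b=L-a=2):
  y_2 = (R_Ax³/6 - M_Ax²/2)/EI  [x≤a] with R_A=26/9, M_A=13/3 = ((26/9)·3³/6 - (13/3)·3²/2)/2000 = -13/4000 m
Superposition: y = Σ y_i = -3641/500000 m ≈ -0.007282 m

y(3) = -3641/500000 m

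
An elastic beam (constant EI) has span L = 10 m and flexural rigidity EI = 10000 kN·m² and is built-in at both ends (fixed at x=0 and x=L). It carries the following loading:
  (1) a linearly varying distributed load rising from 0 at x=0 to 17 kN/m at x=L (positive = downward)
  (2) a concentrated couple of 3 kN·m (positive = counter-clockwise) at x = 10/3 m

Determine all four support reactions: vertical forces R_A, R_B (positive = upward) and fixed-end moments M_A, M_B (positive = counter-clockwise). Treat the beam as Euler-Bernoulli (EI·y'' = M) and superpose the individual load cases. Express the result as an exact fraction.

Load 1 — triangular load w₀=17 kN/m (0→w₀ over full span):
  R_A = 3w₀L/20 = 3·17·10/20 = 51/2 kN
  M_A = w₀L²/30 = 17·10²/30 = 170/3 kN·m
  R_B = 7w₀L/20 = 7·17·10/20 = 119/2 kN
  M_B = -w₀L²/20 = -17·10²/20 = -85 kN·m
Load 2 — applied couple M₀=3 kN·m at a=10/3 m (b=L-a=20/3):
  R_A = 6M₀ab/L³ = 6·3·(10/3)·(20/3)/10³ = 2/5 kN
  M_A = M₀b(2a-b)/L² = 3·(20/3)·(2·(10/3)-(20/3))/10² = 0 kN·m
  R_B = -6M₀ab/L³ = -6·3·(10/3)·(20/3)/10³ = -2/5 kN
  M_B = M₀a(2b-a)/L² = 3·(10/3)·(2·(20/3)-(10/3))/10² = 1 kN·m
Superposition: R_A = 259/10 kN, M_A = 170/3 kN·m, R_B = 591/10 kN, M_B = -84 kN·m

R_A = 259/10 kN, M_A = 170/3 kN·m, R_B = 591/10 kN, M_B = -84 kN·m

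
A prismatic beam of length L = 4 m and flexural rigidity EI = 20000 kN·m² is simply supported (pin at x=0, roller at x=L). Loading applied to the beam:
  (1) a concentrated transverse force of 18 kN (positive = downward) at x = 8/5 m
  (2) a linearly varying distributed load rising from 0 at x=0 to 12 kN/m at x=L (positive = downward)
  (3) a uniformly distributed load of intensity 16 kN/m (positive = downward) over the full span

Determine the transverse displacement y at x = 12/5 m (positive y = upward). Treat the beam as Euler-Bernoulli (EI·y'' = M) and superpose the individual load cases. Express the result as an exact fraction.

y(12/5) = -44472/9765625 m

Load 1 — point force P=18 kN at a=8/5 m (b=L-a=12/5):
  y_1 = -Pa(L-x)(2Lx-a²-x²)/(6LEI)  [x>a] = -18·(8/5)·(4-(12/5))·(2·4·(12/5)-(8/5)²-(12/5)²)/(6·4·20000) = -408/390625 m
Load 2 — triangular load w₀=12 kN/m (0→w₀ over full span):
  y_2 = -w₀x(7L⁴-10L²x²+3x⁴)/(360LEI) = -12·(12/5)·(7·4⁴-10·4²·(12/5)²+3·(12/5)⁴)/(360·4·20000) = -9472/9765625 m
Load 3 — uniform load w=16 kN/m over full span:
  y_3 = -wx(L³-2Lx²+x³)/(24EI) = -16·(12/5)·(4³-2·4·(12/5)²+(12/5)³)/(24·20000) = -992/390625 m
Superposition: y = Σ y_i = -44472/9765625 m ≈ -0.004554 m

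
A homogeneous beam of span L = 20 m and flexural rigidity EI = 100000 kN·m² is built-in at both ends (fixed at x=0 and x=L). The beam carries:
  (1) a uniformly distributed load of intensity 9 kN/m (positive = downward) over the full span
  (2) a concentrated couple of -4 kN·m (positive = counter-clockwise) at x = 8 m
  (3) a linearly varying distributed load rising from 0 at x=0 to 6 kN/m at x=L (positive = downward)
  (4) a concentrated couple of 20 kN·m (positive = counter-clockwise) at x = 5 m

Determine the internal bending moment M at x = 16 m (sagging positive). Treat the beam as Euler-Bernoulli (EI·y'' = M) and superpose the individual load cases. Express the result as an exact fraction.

Load 1 — uniform load w=9 kN/m over full span:
  M_1 = wLx/2 - wL²/12 - wx²/2 = 9·20·16/2 - 9·20²/12 - 9·16²/2 = -12 kN·m
Load 2 — applied couple M₀=-4 kN·m at a=8 m (b=L-a=12):
  M_2 = R_Ax - M_A - M₀  [x>a] with R_A=-36/125, M_A=-12/25 = (-36/125)·16 - (-12/25) - (-4) = -16/125 kN·m
Load 3 — triangular load w₀=6 kN/m (0→w₀ over full span):
  M_3 = 3w₀Lx/20 - w₀L²/30 - w₀x³/(6L) = 3·6·20·16/20 - 6·20²/30 - 6·16³/(6·20) = 16/5 kN·m
Load 4 — applied couple M₀=20 kN·m at a=5 m (b=L-a=15):
  M_4 = R_Ax - M_A - M₀  [x>a] with R_A=9/8, M_A=-15/4 = (9/8)·16 - (-15/4) - 20 = 7/4 kN·m
Superposition: M = Σ M_i = -3589/500 kN·m ≈ -7.178000 kN·m

M(16) = -3589/500 kN·m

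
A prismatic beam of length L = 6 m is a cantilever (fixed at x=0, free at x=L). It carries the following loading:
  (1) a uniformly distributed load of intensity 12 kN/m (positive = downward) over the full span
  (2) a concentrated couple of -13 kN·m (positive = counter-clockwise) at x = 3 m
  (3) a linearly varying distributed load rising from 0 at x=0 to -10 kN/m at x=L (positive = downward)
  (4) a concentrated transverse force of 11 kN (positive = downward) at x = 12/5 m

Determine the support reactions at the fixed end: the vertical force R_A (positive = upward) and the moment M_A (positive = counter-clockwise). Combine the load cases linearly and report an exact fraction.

Load 1 — uniform load w=12 kN/m over full span:
  R_A = wL = 12·6 = 72 kN
  M_A = wL²/2 = 12·6²/2 = 216 kN·m
Load 2 — applied couple M₀=-13 kN·m at a=3 m (b=L-a=3):
  R_A = 0 kN
  M_A = -M₀ = -(-13) = 13 kN·m
Load 3 — triangular load w₀=-10 kN/m (0→w₀ over full span):
  R_A = w₀L/2 = (-10)·6/2 = -30 kN
  M_A = w₀L²/3 = (-10)·6²/3 = -120 kN·m
Load 4 — point force P=11 kN at a=12/5 m (b=L-a=18/5):
  R_A = P = 11 kN
  M_A = Pa = 11·(12/5) = 132/5 kN·m
Superposition: R_A = 53 kN, M_A = 677/5 kN·m

R_A = 53 kN, M_A = 677/5 kN·m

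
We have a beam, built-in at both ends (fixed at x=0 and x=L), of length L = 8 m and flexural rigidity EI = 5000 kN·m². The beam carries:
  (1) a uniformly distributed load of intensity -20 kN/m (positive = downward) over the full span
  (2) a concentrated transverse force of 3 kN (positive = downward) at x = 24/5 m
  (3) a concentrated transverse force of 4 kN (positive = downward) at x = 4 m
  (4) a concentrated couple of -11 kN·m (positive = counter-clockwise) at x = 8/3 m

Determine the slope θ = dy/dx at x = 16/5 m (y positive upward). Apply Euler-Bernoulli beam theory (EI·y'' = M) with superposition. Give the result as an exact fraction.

Load 1 — uniform load w=-20 kN/m over full span:
  θ_1 = -wx(L-x)(L-2x)/(12EI) = -(-20)·(16/5)·(8-(16/5))·(8-2·(16/5))/(12·5000) = 128/15625 rad
Load 2 — point force P=3 kN at a=24/5 m (b=L-a=16/5):
  θ_2 = -Pb²x(2aL-(3a+b)x)/(2L³EI)  [x≤a] = -3·(16/5)²·(16/5)·(2·(24/5)·8-(3·(24/5)+(16/5))·(16/5))/(2·8³·5000) = -768/1953125 rad
Load 3 — point force P=4 kN at a=4 m (b=L-a=4):
  θ_3 = -Pb²x(2aL-(3a+b)x)/(2L³EI)  [x≤a] = -4·4²·(16/5)·(2·4·8-(3·4+4)·(16/5))/(2·8³·5000) = -8/15625 rad
Load 4 — applied couple M₀=-11 kN·m at a=8/3 m (b=L-a=16/3):
  θ_4 = (R_Ax²/2 - M_Ax - M₀(x-a))/EI  [x>a] with R_A=-11/6, M_A=0 = ((-11/6)·(16/5)²/2 - 0·(16/5) - (-11)·((16/5)-(8/3)))/5000 = -11/15625 rad
Superposition: θ = Σ θ_i = 12857/1953125 rad ≈ 0.006583 rad

θ(16/5) = 12857/1953125 rad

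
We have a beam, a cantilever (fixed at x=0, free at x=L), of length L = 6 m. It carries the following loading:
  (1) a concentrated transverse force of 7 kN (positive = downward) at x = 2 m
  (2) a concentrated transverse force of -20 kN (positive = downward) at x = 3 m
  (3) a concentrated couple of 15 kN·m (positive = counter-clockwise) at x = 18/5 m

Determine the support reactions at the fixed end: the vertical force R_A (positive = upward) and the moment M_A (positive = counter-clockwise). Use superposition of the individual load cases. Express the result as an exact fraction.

Load 1 — point force P=7 kN at a=2 m (b=L-a=4):
  R_A = P = 7 kN
  M_A = Pa = 7·2 = 14 kN·m
Load 2 — point force P=-20 kN at a=3 m (b=L-a=3):
  R_A = P = (-20) = -20 kN
  M_A = Pa = (-20)·3 = -60 kN·m
Load 3 — applied couple M₀=15 kN·m at a=18/5 m (b=L-a=12/5):
  R_A = 0 kN
  M_A = -M₀ = -15 kN·m
Superposition: R_A = -13 kN, M_A = -61 kN·m

R_A = -13 kN, M_A = -61 kN·m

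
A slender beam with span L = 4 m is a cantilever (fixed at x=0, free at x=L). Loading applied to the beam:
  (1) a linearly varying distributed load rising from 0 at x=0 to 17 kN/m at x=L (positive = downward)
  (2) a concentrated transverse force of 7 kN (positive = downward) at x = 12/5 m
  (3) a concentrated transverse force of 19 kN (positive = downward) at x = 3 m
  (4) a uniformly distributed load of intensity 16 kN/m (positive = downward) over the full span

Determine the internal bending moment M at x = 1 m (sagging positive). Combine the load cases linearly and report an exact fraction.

Load 1 — triangular load w₀=17 kN/m (0→w₀ over full span):
  M_1 = w₀Lx/2 - w₀L²/3 - w₀x³/(6L) = 17·4·1/2 - 17·4²/3 - 17·1³/(6·4) = -459/8 kN·m
Load 2 — point force P=7 kN at a=12/5 m (b=L-a=8/5):
  M_2 = -P(a-x)  [x≤a] = -7·((12/5)-1) = -49/5 kN·m
Load 3 — point force P=19 kN at a=3 m (b=L-a=1):
  M_3 = -P(a-x)  [x≤a] = -19·(3-1) = -38 kN·m
Load 4 — uniform load w=16 kN/m over full span:
  M_4 = -w(L-x)²/2 = -16·(4-1)²/2 = -72 kN·m
Superposition: M = Σ M_i = -7087/40 kN·m ≈ -177.175000 kN·m

M(1) = -7087/40 kN·m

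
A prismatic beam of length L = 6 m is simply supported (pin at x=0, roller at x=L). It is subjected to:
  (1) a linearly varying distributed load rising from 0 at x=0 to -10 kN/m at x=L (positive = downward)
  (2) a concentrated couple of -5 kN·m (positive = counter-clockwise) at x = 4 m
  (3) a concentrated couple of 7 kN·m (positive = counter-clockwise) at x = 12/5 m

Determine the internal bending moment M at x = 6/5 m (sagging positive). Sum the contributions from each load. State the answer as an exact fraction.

M(6/5) = -278/25 kN·m

Load 1 — triangular load w₀=-10 kN/m (0→w₀ over full span):
  M_1 = w₀Lx/6 - w₀x³/(6L) = (-10)·6·(6/5)/6 - (-10)·(6/5)³/(6·6) = -288/25 kN·m
Load 2 — applied couple M₀=-5 kN·m at a=4 m (b=L-a=2):
  M_2 = M₀x/L  [x≤a] = (-5)·(6/5)/6 = -1 kN·m
Load 3 — applied couple M₀=7 kN·m at a=12/5 m (b=L-a=18/5):
  M_3 = M₀x/L  [x≤a] = 7·(6/5)/6 = 7/5 kN·m
Superposition: M = Σ M_i = -278/25 kN·m ≈ -11.120000 kN·m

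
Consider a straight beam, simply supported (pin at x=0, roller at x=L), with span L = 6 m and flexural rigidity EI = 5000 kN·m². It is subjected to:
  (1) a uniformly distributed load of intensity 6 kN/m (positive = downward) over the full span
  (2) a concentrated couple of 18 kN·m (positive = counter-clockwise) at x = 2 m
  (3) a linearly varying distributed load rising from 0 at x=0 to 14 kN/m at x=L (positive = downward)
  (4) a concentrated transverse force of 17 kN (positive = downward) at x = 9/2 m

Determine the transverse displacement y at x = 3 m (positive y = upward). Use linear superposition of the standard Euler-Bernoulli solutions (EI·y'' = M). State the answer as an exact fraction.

y(3) = -7983/160000 m

Load 1 — uniform load w=6 kN/m over full span:
  y_1 = -wx(L³-2Lx²+x³)/(24EI) = -6·3·(6³-2·6·3²+3³)/(24·5000) = -81/4000 m
Load 2 — applied couple M₀=18 kN·m at a=2 m (b=L-a=4):
  y_2 = (M₀x³/(6L)-M₀(x-a)²/2+C₁x)/EI  [x>a] with C₁=M₀(3b²-L²)/(6L)=6 = (18·3³/(6·6)-18·(3-2)²/2+6·3)/5000 = 9/2000 m
Load 3 — triangular load w₀=14 kN/m (0→w₀ over full span):
  y_3 = -w₀x(7L⁴-10L²x²+3x⁴)/(360LEI) = -14·3·(7·6⁴-10·6²·3²+3·3⁴)/(360·6·5000) = -189/8000 m
Load 4 — point force P=17 kN at a=9/2 m (b=L-a=3/2):
  y_4 = -Pbx(L²-b²-x²)/(6LEI)  [x≤a] = -17·(3/2)·3·(6²-(3/2)²-3²)/(6·6·5000) = -1683/160000 m
Superposition: y = Σ y_i = -7983/160000 m ≈ -0.049894 m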